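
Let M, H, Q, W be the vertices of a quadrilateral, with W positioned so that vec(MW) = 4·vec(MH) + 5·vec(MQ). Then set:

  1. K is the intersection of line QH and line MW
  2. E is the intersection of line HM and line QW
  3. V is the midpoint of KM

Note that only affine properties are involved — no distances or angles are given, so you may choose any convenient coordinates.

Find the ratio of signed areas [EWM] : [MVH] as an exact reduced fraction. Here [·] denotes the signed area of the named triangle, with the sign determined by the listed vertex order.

Set M = (0, 0), H = (1, 0), Q = (0, 1), W = (4, 5); any affine frame gives the same invariant.
1. K is the intersection of line QH and line MW ⇒ K = (4/9, 5/9)
2. E is the intersection of line HM and line QW ⇒ E = (-1, 0)
3. V is the midpoint of KM ⇒ V = (2/9, 5/18)
2·[EWM] = -5, 2·[MVH] = -5/18
[EWM]:[MVH] = -5:-5/18 = 18

[EWM]:[MVH] = 18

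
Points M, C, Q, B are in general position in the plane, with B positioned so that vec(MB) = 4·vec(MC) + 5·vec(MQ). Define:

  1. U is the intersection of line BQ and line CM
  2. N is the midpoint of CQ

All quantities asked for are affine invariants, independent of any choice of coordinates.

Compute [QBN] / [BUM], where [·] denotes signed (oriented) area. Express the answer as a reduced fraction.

Set M = (0, 0), C = (1, 0), Q = (0, 1), B = (4, 5); any affine frame gives the same invariant.
1. U is the intersection of line BQ and line CM ⇒ U = (-1, 0)
2. N is the midpoint of CQ ⇒ N = (1/2, 1/2)
2·[QBN] = -4, 2·[BUM] = 5
[QBN]:[BUM] = -4:5 = -4/5

[QBN]:[BUM] = -4/5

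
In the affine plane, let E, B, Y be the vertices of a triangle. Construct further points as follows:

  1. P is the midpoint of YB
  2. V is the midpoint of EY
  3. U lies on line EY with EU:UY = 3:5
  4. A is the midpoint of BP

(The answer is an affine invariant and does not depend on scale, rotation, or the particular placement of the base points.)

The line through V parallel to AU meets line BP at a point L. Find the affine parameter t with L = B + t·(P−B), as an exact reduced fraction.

t = 4/5

Choose coordinates E = (0, 0), B = (1, 0), Y = (0, 1).
1. P is the midpoint of YB ⇒ P = (1/2, 1/2)
2. V is the midpoint of EY ⇒ V = (0, 1/2)
3. U lies on line EY with EU:UY = 3:5 ⇒ U = (0, 3/8)
4. A is the midpoint of BP ⇒ A = (3/4, 1/4)
through V parallel to AU: direction (-3/4, 1/8); meets BP at L = (3/5, 2/5)
L = B + t·(P−B) with t = 4/5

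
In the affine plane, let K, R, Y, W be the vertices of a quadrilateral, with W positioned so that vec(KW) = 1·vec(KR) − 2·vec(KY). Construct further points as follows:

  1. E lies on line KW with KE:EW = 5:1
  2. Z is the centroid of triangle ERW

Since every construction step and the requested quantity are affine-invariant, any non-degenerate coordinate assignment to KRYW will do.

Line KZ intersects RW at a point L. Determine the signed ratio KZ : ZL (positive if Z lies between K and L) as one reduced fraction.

Assign K = (0, 0), R = (1, 0), Y = (0, 1), W = (1, -2) — the answer is frame-independent, so this choice is without loss of generality.
1. E lies on line KW with KE:EW = 5:1 ⇒ E = (5/6, -5/3)
2. Z is the centroid of triangle ERW ⇒ Z = (17/18, -11/9)
line KZ meets RW at L = (1, -22/17)
Z = K + t·(L−K) with t = 17/18, so KZ:ZL = 17/18:1/18

KZ:ZL = 17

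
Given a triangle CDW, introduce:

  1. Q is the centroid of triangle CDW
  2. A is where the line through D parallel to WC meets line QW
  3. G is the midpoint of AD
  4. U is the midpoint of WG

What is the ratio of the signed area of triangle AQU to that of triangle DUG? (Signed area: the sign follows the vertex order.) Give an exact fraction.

Choose coordinates C = (0, 0), D = (1, 0), W = (0, 1).
1. Q is the centroid of triangle CDW ⇒ Q = (1/3, 1/3)
2. A is where the line through D parallel to WC meets line QW ⇒ A = (1, -1)
3. G is the midpoint of AD ⇒ G = (1, -1/2)
4. U is the midpoint of WG ⇒ U = (1/2, 1/4)
2·[AQU] = -1/6, 2·[DUG] = 1/4
[AQU]:[DUG] = -1/6:1/4 = -2/3

[AQU]:[DUG] = -2/3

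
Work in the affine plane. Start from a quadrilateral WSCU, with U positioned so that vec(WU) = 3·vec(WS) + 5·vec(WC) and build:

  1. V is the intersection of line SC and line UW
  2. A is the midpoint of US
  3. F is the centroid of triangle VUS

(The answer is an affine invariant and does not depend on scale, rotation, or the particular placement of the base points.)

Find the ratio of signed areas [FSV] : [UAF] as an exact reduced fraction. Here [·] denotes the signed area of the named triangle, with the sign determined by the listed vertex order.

Set W = (0, 0), S = (1, 0), C = (0, 1), U = (3, 5); any affine frame gives the same invariant.
1. V is the intersection of line SC and line UW ⇒ V = (3/8, 5/8)
2. A is the midpoint of US ⇒ A = (2, 5/2)
3. F is the centroid of triangle VUS ⇒ F = (35/24, 15/8)
2·[FSV] = -35/24, 2·[UAF] = -35/48
[FSV]:[UAF] = -35/24:-35/48 = 2

[FSV]:[UAF] = 2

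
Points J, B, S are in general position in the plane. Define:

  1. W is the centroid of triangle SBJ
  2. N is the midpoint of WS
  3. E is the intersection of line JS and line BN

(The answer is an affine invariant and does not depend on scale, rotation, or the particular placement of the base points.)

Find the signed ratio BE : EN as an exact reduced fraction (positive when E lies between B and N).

Choose coordinates J = (0, 0), B = (1, 0), S = (0, 1).
1. W is the centroid of triangle SBJ ⇒ W = (1/3, 1/3)
2. N is the midpoint of WS ⇒ N = (1/6, 2/3)
3. E is the intersection of line JS and line BN ⇒ E = (0, 4/5)
E = B + t·(N−B) with t = 6/5, so BE:EN = t:(1−t) = 6/5:-1/5

BE:EN = -6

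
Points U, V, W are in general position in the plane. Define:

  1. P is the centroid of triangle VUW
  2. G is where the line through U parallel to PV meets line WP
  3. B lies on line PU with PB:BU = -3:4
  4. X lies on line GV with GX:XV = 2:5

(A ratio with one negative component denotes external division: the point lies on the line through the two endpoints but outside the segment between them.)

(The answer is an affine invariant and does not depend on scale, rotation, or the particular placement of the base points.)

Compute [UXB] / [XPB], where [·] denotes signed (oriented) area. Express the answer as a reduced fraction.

Set U = (0, 0), V = (1, 0), W = (0, 1); any affine frame gives the same invariant.
1. P is the centroid of triangle VUW ⇒ P = (1/3, 1/3)
2. G is where the line through U parallel to PV meets line WP ⇒ G = (2/3, -1/3)
3. B lies on line PU with PB:BU = -3:4 ⇒ B = (4/3, 4/3)
4. X lies on line GV with GX:XV = 2:5 ⇒ X = (16/21, -5/21)
2·[UXB] = 4/3, 2·[XPB] = -1
[UXB]:[XPB] = 4/3:-1 = -4/3

[UXB]:[XPB] = -4/3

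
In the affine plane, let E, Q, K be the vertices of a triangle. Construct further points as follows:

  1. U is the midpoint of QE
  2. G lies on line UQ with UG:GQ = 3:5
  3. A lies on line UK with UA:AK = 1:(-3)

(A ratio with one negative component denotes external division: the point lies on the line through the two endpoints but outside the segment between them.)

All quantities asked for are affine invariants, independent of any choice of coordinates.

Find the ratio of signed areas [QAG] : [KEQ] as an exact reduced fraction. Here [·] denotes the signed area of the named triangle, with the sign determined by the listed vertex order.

Work in coordinates with E = (0, 0), Q = (1, 0), K = (0, 1).
1. U is the midpoint of QE ⇒ U = (1/2, 0)
2. G lies on line UQ with UG:GQ = 3:5 ⇒ G = (11/16, 0)
3. A lies on line UK with UA:AK = 1:(-3) ⇒ A = (3/4, -1/2)
2·[QAG] = -5/32, 2·[KEQ] = 1
[QAG]:[KEQ] = -5/32:1 = -5/32

[QAG]:[KEQ] = -5/32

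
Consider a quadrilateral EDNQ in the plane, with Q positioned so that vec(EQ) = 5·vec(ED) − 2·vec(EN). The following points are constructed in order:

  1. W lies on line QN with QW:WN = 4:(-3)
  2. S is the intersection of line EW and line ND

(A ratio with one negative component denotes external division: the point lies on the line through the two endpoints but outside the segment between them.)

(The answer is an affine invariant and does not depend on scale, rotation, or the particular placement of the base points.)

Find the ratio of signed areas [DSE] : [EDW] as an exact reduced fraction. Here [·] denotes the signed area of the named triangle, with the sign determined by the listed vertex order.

Set E = (0, 0), D = (1, 0), N = (0, 1), Q = (5, -2); any affine frame gives the same invariant.
1. W lies on line QN with QW:WN = 4:(-3) ⇒ W = (-15, 10)
2. S is the intersection of line EW and line ND ⇒ S = (3, -2)
2·[DSE] = -2, 2·[EDW] = 10
[DSE]:[EDW] = -2:10 = -1/5

[DSE]:[EDW] = -1/5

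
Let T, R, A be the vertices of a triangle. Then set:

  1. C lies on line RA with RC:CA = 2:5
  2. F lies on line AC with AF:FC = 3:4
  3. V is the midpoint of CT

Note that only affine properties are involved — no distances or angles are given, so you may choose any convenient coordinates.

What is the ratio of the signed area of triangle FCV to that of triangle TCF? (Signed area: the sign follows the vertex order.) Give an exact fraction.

[FCV]:[TCF] = -1/2

Assign T = (0, 0), R = (1, 0), A = (0, 1) — the answer is frame-independent, so this choice is without loss of generality.
1. C lies on line RA with RC:CA = 2:5 ⇒ C = (5/7, 2/7)
2. F lies on line AC with AF:FC = 3:4 ⇒ F = (15/49, 34/49)
3. V is the midpoint of CT ⇒ V = (5/14, 1/7)
2·[FCV] = -10/49, 2·[TCF] = 20/49
[FCV]:[TCF] = -10/49:20/49 = -1/2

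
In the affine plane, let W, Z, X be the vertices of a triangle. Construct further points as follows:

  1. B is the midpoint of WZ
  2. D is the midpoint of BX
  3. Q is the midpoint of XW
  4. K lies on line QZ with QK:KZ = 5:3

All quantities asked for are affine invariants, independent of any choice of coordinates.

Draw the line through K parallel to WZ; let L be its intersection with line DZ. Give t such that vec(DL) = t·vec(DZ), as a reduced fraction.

t = 5/8

Assign W = (0, 0), Z = (1, 0), X = (0, 1) — the answer is frame-independent, so this choice is without loss of generality.
1. B is the midpoint of WZ ⇒ B = (1/2, 0)
2. D is the midpoint of BX ⇒ D = (1/4, 1/2)
3. Q is the midpoint of XW ⇒ Q = (0, 1/2)
4. K lies on line QZ with QK:KZ = 5:3 ⇒ K = (5/8, 3/16)
through K parallel to WZ: direction (1, 0); meets DZ at L = (23/32, 3/16)
L = D + t·(Z−D) with t = 5/8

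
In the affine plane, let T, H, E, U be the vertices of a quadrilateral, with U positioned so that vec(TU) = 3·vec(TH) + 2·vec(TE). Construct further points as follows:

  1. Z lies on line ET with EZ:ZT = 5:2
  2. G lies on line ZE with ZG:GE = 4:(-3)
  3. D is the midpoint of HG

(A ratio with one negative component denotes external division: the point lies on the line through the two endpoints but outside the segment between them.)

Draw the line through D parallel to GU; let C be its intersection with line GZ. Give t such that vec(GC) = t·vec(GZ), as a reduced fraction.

t = 29/60

Assign T = (0, 0), H = (1, 0), E = (0, 1), U = (3, 2) — the answer is frame-independent, so this choice is without loss of generality.
1. Z lies on line ET with EZ:ZT = 5:2 ⇒ Z = (0, 2/7)
2. G lies on line ZE with ZG:GE = 4:(-3) ⇒ G = (0, 22/7)
3. D is the midpoint of HG ⇒ D = (1/2, 11/7)
through D parallel to GU: direction (3, -8/7); meets GZ at C = (0, 37/21)
C = G + t·(Z−G) with t = 29/60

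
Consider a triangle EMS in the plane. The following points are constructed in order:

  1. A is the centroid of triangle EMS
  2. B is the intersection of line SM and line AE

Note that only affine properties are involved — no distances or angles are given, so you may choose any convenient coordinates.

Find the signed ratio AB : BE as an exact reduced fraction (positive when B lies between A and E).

AB:BE = -1/3

Work in coordinates with E = (0, 0), M = (1, 0), S = (0, 1).
1. A is the centroid of triangle EMS ⇒ A = (1/3, 1/3)
2. B is the intersection of line SM and line AE ⇒ B = (1/2, 1/2)
B = A + t·(E−A) with t = -1/2, so AB:BE = t:(1−t) = -1/2:3/2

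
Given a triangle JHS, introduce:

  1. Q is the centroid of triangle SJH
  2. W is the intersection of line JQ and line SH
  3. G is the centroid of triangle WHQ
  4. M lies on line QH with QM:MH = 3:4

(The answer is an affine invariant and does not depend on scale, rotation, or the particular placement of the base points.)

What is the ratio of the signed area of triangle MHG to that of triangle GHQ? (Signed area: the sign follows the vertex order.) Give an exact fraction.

Assign J = (0, 0), H = (1, 0), S = (0, 1) — the answer is frame-independent, so this choice is without loss of generality.
1. Q is the centroid of triangle SJH ⇒ Q = (1/3, 1/3)
2. W is the intersection of line JQ and line SH ⇒ W = (1/2, 1/2)
3. G is the centroid of triangle WHQ ⇒ G = (11/18, 5/18)
4. M lies on line QH with QM:MH = 3:4 ⇒ M = (13/21, 4/21)
2·[MHG] = 2/63, 2·[GHQ] = -1/18
[MHG]:[GHQ] = 2/63:-1/18 = -4/7

[MHG]:[GHQ] = -4/7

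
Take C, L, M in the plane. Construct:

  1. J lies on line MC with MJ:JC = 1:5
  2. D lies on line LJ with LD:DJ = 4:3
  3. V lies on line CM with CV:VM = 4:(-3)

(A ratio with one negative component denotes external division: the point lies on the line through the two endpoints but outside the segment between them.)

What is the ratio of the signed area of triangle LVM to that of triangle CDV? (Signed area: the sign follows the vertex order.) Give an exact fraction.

Choose coordinates C = (0, 0), L = (1, 0), M = (0, 1).
1. J lies on line MC with MJ:JC = 1:5 ⇒ J = (0, 5/6)
2. D lies on line LJ with LD:DJ = 4:3 ⇒ D = (3/7, 10/21)
3. V lies on line CM with CV:VM = 4:(-3) ⇒ V = (0, 4)
2·[LVM] = 3, 2·[CDV] = 12/7
[LVM]:[CDV] = 3:12/7 = 7/4

[LVM]:[CDV] = 7/4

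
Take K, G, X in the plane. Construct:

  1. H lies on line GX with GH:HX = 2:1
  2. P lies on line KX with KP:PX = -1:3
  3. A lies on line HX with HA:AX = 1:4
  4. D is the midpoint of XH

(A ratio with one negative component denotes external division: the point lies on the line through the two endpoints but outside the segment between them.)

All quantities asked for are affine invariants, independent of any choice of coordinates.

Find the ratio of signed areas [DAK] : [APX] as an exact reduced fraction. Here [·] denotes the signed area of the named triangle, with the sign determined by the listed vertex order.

Set K = (0, 0), G = (1, 0), X = (0, 1); any affine frame gives the same invariant.
1. H lies on line GX with GH:HX = 2:1 ⇒ H = (1/3, 2/3)
2. P lies on line KX with KP:PX = -1:3 ⇒ P = (0, -1/2)
3. A lies on line HX with HA:AX = 1:4 ⇒ A = (4/15, 11/15)
4. D is the midpoint of XH ⇒ D = (1/6, 5/6)
2·[DAK] = -1/10, 2·[APX] = -2/5
[DAK]:[APX] = -1/10:-2/5 = 1/4

[DAK]:[APX] = 1/4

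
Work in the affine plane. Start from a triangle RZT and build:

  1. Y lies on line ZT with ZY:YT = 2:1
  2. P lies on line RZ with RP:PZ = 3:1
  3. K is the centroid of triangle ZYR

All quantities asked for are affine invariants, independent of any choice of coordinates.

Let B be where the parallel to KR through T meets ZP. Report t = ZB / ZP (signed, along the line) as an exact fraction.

Choose coordinates R = (0, 0), Z = (1, 0), T = (0, 1).
1. Y lies on line ZT with ZY:YT = 2:1 ⇒ Y = (1/3, 2/3)
2. P lies on line RZ with RP:PZ = 3:1 ⇒ P = (3/4, 0)
3. K is the centroid of triangle ZYR ⇒ K = (4/9, 2/9)
through T parallel to KR: direction (-4/9, -2/9); meets ZP at B = (-2, 0)
B = Z + t·(P−Z) with t = 12

t = 12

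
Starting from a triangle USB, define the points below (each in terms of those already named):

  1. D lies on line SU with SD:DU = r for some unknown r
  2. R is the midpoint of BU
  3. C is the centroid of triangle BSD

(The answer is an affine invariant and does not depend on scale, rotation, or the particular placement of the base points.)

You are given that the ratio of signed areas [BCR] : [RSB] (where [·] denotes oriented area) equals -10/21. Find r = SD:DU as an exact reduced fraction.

r = 4/3

Set U = (0, 0), S = (1, 0), B = (0, 1); any affine frame gives the same invariant.
1. With SD:DU = r, write λ = r/(r+1) so D = S + λ·(U−S); D is affine-linear in λ
2. R is the midpoint of BU ⇒ R = (0, 1/2)
3. C is the centroid of triangle BSD ⇒ C is an affine combination of earlier points and hence also affine-linear in λ
Every point depending on D is an affine combination of D and λ-independent points, so each such coordinate is linear in λ; the λ² term in each signed area is a multiple of (U−S)×(U−S) = 0, so 2·[BCR] and 2·[RSB] are each linear in λ. Evaluating at λ=0 and λ=1:
  2·[BCR] = 1/6·λ − 1/3,   2·[RSB] = 1/2
So [BCR]:[RSB] = (1/6·λ − 1/3) / (1/2). Setting this equal to -10/21:
  1/6·λ − 1/3 = -10/21·(1/2)  ⇒  λ = 4/7
Then r = λ/(1−λ) = (4/7)/(3/7) = 4/3. Check: with r = 4/3, D = (3/7, 0) and [BCR]:[RSB] = -10/21 as required.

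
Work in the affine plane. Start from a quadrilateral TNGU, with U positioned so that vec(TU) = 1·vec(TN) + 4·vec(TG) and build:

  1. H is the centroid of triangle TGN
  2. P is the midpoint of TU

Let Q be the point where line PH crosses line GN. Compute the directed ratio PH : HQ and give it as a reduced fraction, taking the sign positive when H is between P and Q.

Work in coordinates with T = (0, 0), N = (1, 0), G = (0, 1), U = (1, 4).
1. H is the centroid of triangle TGN ⇒ H = (1/3, 1/3)
2. P is the midpoint of TU ⇒ P = (1/2, 2)
line PH meets GN at Q = (4/11, 7/11)
H = P + t·(Q−P) with t = 11/9, so PH:HQ = 11/9:-2/9

PH:HQ = -11/2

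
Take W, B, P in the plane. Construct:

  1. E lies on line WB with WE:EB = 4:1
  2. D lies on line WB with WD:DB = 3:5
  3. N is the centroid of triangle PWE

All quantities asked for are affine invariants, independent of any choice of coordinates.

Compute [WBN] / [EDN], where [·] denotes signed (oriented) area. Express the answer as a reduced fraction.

[WBN]:[EDN] = -40/17

Choose coordinates W = (0, 0), B = (1, 0), P = (0, 1).
1. E lies on line WB with WE:EB = 4:1 ⇒ E = (4/5, 0)
2. D lies on line WB with WD:DB = 3:5 ⇒ D = (3/8, 0)
3. N is the centroid of triangle PWE ⇒ N = (4/15, 1/3)
2·[WBN] = 1/3, 2·[EDN] = -17/120
[WBN]:[EDN] = 1/3:-17/120 = -40/17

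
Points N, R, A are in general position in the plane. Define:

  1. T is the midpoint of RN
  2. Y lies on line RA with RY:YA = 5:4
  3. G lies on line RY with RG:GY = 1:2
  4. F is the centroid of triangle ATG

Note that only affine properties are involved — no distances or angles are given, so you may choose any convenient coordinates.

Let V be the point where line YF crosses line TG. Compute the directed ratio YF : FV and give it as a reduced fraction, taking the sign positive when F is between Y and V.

YF:FV = 4/11

Work in coordinates with N = (0, 0), R = (1, 0), A = (0, 1).
1. T is the midpoint of RN ⇒ T = (1/2, 0)
2. Y lies on line RA with RY:YA = 5:4 ⇒ Y = (4/9, 5/9)
3. G lies on line RY with RG:GY = 1:2 ⇒ G = (22/27, 5/27)
4. F is the centroid of triangle ATG ⇒ F = (71/162, 32/81)
line YF meets TG at V = (91/216, -5/108)
F = Y + t·(V−Y) with t = 4/15, so YF:FV = 4/15:11/15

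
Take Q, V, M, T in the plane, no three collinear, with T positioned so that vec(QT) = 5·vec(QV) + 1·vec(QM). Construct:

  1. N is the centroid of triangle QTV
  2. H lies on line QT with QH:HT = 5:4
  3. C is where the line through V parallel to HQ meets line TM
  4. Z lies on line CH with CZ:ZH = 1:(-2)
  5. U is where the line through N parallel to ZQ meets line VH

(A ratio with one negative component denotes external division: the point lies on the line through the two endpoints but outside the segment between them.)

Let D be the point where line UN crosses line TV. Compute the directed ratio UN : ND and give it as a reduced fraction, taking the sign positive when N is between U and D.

Work in coordinates with Q = (0, 0), V = (1, 0), M = (0, 1), T = (5, 1).
1. N is the centroid of triangle QTV ⇒ N = (2, 1/3)
2. H lies on line QT with QH:HT = 5:4 ⇒ H = (25/9, 5/9)
3. C is where the line through V parallel to HQ meets line TM ⇒ C = (6, 1)
4. Z lies on line CH with CZ:ZH = 1:(-2) ⇒ Z = (83/9, 13/9)
5. U is where the line through N parallel to ZQ meets line VH ⇒ U = (1325/621, 220/621)
line UN meets TV at D = (269/93, 44/93)
N = U + t·(D−U) with t = -31/176, so UN:ND = -31/176:207/176

UN:ND = -31/207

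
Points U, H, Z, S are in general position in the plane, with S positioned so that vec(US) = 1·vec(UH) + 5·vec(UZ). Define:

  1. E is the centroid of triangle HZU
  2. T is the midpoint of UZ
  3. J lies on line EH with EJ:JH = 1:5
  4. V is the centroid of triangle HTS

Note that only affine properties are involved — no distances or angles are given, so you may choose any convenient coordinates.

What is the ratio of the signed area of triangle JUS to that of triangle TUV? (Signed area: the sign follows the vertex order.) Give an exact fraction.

Choose coordinates U = (0, 0), H = (1, 0), Z = (0, 1), S = (1, 5).
1. E is the centroid of triangle HZU ⇒ E = (1/3, 1/3)
2. T is the midpoint of UZ ⇒ T = (0, 1/2)
3. J lies on line EH with EJ:JH = 1:5 ⇒ J = (4/9, 5/18)
4. V is the centroid of triangle HTS ⇒ V = (2/3, 11/6)
2·[JUS] = -35/18, 2·[TUV] = 1/3
[JUS]:[TUV] = -35/18:1/3 = -35/6

[JUS]:[TUV] = -35/6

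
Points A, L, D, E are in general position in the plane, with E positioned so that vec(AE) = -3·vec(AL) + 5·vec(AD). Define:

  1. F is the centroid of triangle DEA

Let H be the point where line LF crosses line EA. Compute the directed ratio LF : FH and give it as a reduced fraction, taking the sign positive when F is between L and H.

Choose coordinates A = (0, 0), L = (1, 0), D = (0, 1), E = (-3, 5).
1. F is the centroid of triangle DEA ⇒ F = (-1, 2)
line LF meets EA at H = (-3/2, 5/2)
F = L + t·(H−L) with t = 4/5, so LF:FH = 4/5:1/5

LF:FH = 4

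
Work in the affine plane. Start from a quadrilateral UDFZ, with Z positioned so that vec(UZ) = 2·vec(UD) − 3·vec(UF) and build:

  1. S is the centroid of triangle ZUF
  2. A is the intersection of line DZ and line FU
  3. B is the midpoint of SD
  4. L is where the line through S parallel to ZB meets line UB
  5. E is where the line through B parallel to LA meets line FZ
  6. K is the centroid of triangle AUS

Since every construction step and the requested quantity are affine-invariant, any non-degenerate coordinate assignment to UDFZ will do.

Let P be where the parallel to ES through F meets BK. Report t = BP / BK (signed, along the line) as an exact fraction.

t = 9/8

Set U = (0, 0), D = (1, 0), F = (0, 1), Z = (2, -3); any affine frame gives the same invariant.
1. S is the centroid of triangle ZUF ⇒ S = (2/3, -2/3)
2. A is the intersection of line DZ and line FU ⇒ A = (0, 3)
3. B is the midpoint of SD ⇒ B = (5/6, -1/3)
4. L is where the line through S parallel to ZB meets line UB ⇒ L = (5/11, -2/11)
5. E is where the line through B parallel to LA meets line FZ ⇒ E = (9/10, -4/5)
6. K is the centroid of triangle AUS ⇒ K = (2/9, 7/9)
through F parallel to ES: direction (-7/30, 2/15); meets BK at P = (7/48, 11/12)
P = B + t·(K−B) with t = 9/8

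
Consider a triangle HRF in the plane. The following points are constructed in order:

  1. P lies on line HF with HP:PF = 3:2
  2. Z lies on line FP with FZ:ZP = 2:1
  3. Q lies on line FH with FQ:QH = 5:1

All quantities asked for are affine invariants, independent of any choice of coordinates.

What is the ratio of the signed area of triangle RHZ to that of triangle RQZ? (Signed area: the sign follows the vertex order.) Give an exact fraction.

[RHZ]:[RQZ] = 22/17

Work in coordinates with H = (0, 0), R = (1, 0), F = (0, 1).
1. P lies on line HF with HP:PF = 3:2 ⇒ P = (0, 3/5)
2. Z lies on line FP with FZ:ZP = 2:1 ⇒ Z = (0, 11/15)
3. Q lies on line FH with FQ:QH = 5:1 ⇒ Q = (0, 1/6)
2·[RHZ] = -11/15, 2·[RQZ] = -17/30
[RHZ]:[RQZ] = -11/15:-17/30 = 22/17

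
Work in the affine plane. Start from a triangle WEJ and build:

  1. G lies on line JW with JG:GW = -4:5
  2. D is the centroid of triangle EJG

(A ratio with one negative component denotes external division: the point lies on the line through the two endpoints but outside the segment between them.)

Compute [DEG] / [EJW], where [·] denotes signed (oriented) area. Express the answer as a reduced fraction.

Assign W = (0, 0), E = (1, 0), J = (0, 1) — the answer is frame-independent, so this choice is without loss of generality.
1. G lies on line JW with JG:GW = -4:5 ⇒ G = (0, 5)
2. D is the centroid of triangle EJG ⇒ D = (1/3, 2)
2·[DEG] = 4/3, 2·[EJW] = 1
[DEG]:[EJW] = 4/3:1 = 4/3

[DEG]:[EJW] = 4/3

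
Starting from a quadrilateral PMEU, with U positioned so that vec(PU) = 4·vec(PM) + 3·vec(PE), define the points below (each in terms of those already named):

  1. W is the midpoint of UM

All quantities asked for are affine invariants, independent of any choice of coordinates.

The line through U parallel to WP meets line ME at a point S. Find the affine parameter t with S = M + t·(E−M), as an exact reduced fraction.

t = 3/4

Assign P = (0, 0), M = (1, 0), E = (0, 1), U = (4, 3) — the answer is frame-independent, so this choice is without loss of generality.
1. W is the midpoint of UM ⇒ W = (5/2, 3/2)
through U parallel to WP: direction (-5/2, -3/2); meets ME at S = (1/4, 3/4)
S = M + t·(E−M) with t = 3/4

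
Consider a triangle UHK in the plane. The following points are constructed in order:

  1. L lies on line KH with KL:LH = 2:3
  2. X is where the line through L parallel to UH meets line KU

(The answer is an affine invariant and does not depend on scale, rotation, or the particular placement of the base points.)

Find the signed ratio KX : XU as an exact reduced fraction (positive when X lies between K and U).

Choose coordinates U = (0, 0), H = (1, 0), K = (0, 1).
1. L lies on line KH with KL:LH = 2:3 ⇒ L = (2/5, 3/5)
2. X is where the line through L parallel to UH meets line KU ⇒ X = (0, 3/5)
X = K + t·(U−K) with t = 2/5, so KX:XU = t:(1−t) = 2/5:3/5

KX:XU = 2/3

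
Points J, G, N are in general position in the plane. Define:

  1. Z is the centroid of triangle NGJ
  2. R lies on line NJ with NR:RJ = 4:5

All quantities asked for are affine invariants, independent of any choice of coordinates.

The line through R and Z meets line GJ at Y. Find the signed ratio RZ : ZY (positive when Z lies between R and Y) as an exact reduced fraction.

RZ:ZY = 2/3

Assign J = (0, 0), G = (1, 0), N = (0, 1) — the answer is frame-independent, so this choice is without loss of generality.
1. Z is the centroid of triangle NGJ ⇒ Z = (1/3, 1/3)
2. R lies on line NJ with NR:RJ = 4:5 ⇒ R = (0, 5/9)
line RZ meets GJ at Y = (5/6, 0)
Z = R + t·(Y−R) with t = 2/5, so RZ:ZY = 2/5:3/5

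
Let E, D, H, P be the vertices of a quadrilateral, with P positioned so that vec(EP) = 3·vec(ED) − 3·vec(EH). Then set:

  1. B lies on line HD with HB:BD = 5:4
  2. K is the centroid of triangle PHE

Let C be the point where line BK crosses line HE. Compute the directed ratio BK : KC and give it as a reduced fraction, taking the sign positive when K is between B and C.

Choose coordinates E = (0, 0), D = (1, 0), H = (0, 1), P = (3, -3).
1. B lies on line HD with HB:BD = 5:4 ⇒ B = (5/9, 4/9)
2. K is the centroid of triangle PHE ⇒ K = (1, -2/3)
line BK meets HE at C = (0, 11/6)
K = B + t·(C−B) with t = -4/5, so BK:KC = -4/5:9/5

BK:KC = -4/9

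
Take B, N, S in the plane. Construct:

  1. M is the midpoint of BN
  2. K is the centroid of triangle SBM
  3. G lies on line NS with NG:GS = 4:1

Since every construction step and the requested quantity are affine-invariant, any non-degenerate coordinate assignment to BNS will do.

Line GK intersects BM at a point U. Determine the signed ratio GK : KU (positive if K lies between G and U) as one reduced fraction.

GK:KU = 7/5

Set B = (0, 0), N = (1, 0), S = (0, 1); any affine frame gives the same invariant.
1. M is the midpoint of BN ⇒ M = (1/2, 0)
2. K is the centroid of triangle SBM ⇒ K = (1/6, 1/3)
3. G lies on line NS with NG:GS = 4:1 ⇒ G = (1/5, 4/5)
line GK meets BM at U = (1/7, 0)
K = G + t·(U−G) with t = 7/12, so GK:KU = 7/12:5/12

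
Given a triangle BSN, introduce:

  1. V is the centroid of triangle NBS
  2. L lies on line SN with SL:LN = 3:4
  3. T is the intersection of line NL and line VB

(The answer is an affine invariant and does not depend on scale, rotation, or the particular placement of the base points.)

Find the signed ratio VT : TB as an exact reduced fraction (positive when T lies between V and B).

Choose coordinates B = (0, 0), S = (1, 0), N = (0, 1).
1. V is the centroid of triangle NBS ⇒ V = (1/3, 1/3)
2. L lies on line SN with SL:LN = 3:4 ⇒ L = (4/7, 3/7)
3. T is the intersection of line NL and line VB ⇒ T = (1/2, 1/2)
T = V + t·(B−V) with t = -1/2, so VT:TB = t:(1−t) = -1/2:3/2

VT:TB = -1/3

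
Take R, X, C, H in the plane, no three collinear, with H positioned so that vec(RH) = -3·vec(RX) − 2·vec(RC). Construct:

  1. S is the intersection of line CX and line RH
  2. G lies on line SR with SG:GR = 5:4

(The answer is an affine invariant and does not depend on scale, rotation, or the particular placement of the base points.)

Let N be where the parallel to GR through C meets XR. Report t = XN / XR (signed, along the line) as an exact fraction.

t = 5/2

Set R = (0, 0), X = (1, 0), C = (0, 1), H = (-3, -2); any affine frame gives the same invariant.
1. S is the intersection of line CX and line RH ⇒ S = (3/5, 2/5)
2. G lies on line SR with SG:GR = 5:4 ⇒ G = (4/15, 8/45)
through C parallel to GR: direction (-4/15, -8/45); meets XR at N = (-3/2, 0)
N = X + t·(R−X) with t = 5/2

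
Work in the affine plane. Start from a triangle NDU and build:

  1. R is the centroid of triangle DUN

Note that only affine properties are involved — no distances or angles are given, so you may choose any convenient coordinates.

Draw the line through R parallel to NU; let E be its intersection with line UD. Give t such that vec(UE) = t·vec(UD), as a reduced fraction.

t = 1/3

Set N = (0, 0), D = (1, 0), U = (0, 1); any affine frame gives the same invariant.
1. R is the centroid of triangle DUN ⇒ R = (1/3, 1/3)
through R parallel to NU: direction (0, 1); meets UD at E = (1/3, 2/3)
E = U + t·(D−U) with t = 1/3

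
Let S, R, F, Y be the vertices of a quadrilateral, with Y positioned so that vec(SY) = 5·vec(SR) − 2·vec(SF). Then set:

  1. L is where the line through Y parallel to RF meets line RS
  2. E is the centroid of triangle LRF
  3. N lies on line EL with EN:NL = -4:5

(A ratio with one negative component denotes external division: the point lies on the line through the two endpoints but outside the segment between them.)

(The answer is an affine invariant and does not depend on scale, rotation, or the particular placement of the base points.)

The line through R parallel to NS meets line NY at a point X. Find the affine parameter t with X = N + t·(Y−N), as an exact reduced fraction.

t = -5/7

Set S = (0, 0), R = (1, 0), F = (0, 1), Y = (5, -2); any affine frame gives the same invariant.
1. L is where the line through Y parallel to RF meets line RS ⇒ L = (3, 0)
2. E is the centroid of triangle LRF ⇒ E = (4/3, 1/3)
3. N lies on line EL with EN:NL = -4:5 ⇒ N = (-16/3, 5/3)
through R parallel to NS: direction (16/3, -5/3); meets NY at X = (-89/7, 30/7)
X = N + t·(Y−N) with t = -5/7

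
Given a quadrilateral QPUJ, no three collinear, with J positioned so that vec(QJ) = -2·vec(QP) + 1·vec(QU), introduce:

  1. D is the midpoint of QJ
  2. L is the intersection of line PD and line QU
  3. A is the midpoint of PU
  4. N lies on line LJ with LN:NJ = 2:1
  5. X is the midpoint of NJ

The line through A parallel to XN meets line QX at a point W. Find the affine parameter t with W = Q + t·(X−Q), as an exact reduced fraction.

t = 11/4

Assign Q = (0, 0), P = (1, 0), U = (0, 1), J = (-2, 1) — the answer is frame-independent, so this choice is without loss of generality.
1. D is the midpoint of QJ ⇒ D = (-1, 1/2)
2. L is the intersection of line PD and line QU ⇒ L = (0, 1/4)
3. A is the midpoint of PU ⇒ A = (1/2, 1/2)
4. N lies on line LJ with LN:NJ = 2:1 ⇒ N = (-4/3, 3/4)
5. X is the midpoint of NJ ⇒ X = (-5/3, 7/8)
through A parallel to XN: direction (1/3, -1/8); meets QX at W = (-55/12, 77/32)
W = Q + t·(X−Q) with t = 11/4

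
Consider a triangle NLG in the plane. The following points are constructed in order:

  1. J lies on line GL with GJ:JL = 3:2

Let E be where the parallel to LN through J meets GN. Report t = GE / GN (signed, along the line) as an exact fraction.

Set N = (0, 0), L = (1, 0), G = (0, 1); any affine frame gives the same invariant.
1. J lies on line GL with GJ:JL = 3:2 ⇒ J = (3/5, 2/5)
through J parallel to LN: direction (-1, 0); meets GN at E = (0, 2/5)
E = G + t·(N−G) with t = 3/5

t = 3/5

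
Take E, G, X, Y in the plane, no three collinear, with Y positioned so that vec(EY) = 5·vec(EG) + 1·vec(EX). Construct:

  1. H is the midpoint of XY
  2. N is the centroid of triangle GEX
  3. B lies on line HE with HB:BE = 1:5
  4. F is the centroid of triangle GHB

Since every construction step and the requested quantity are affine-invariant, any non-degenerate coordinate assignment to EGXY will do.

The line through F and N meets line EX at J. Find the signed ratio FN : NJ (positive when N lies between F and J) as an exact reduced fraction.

FN:NJ = 55/12

Work in coordinates with E = (0, 0), G = (1, 0), X = (0, 1), Y = (5, 1).
1. H is the midpoint of XY ⇒ H = (5/2, 1)
2. N is the centroid of triangle GEX ⇒ N = (1/3, 1/3)
3. B lies on line HE with HB:BE = 1:5 ⇒ B = (25/12, 5/6)
4. F is the centroid of triangle GHB ⇒ F = (67/36, 11/18)
line FN meets EX at J = (0, 3/11)
N = F + t·(J−F) with t = 55/67, so FN:NJ = 55/67:12/67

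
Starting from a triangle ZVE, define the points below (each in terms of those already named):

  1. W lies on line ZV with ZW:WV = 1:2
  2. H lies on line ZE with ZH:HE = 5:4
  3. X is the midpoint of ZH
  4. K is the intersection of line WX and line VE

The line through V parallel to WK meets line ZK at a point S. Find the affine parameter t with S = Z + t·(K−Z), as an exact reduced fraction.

t = 3

Assign Z = (0, 0), V = (1, 0), E = (0, 1) — the answer is frame-independent, so this choice is without loss of generality.
1. W lies on line ZV with ZW:WV = 1:2 ⇒ W = (1/3, 0)
2. H lies on line ZE with ZH:HE = 5:4 ⇒ H = (0, 5/9)
3. X is the midpoint of ZH ⇒ X = (0, 5/18)
4. K is the intersection of line WX and line VE ⇒ K = (13/3, -10/3)
through V parallel to WK: direction (4, -10/3); meets ZK at S = (13, -10)
S = Z + t·(K−Z) with t = 3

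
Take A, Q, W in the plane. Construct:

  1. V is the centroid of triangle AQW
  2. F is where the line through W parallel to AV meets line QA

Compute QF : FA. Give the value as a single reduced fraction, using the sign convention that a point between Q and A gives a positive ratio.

QF:FA = -2

Work in coordinates with A = (0, 0), Q = (1, 0), W = (0, 1).
1. V is the centroid of triangle AQW ⇒ V = (1/3, 1/3)
2. F is where the line through W parallel to AV meets line QA ⇒ F = (-1, 0)
F = Q + t·(A−Q) with t = 2, so QF:FA = t:(1−t) = 2:-1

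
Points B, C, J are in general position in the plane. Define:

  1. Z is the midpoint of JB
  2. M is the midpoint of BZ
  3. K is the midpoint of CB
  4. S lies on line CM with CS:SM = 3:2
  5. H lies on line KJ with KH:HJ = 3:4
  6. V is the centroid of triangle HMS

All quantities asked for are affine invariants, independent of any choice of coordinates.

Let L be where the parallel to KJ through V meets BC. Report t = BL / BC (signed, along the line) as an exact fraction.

t = 11/30

Assign B = (0, 0), C = (1, 0), J = (0, 1) — the answer is frame-independent, so this choice is without loss of generality.
1. Z is the midpoint of JB ⇒ Z = (0, 1/2)
2. M is the midpoint of BZ ⇒ M = (0, 1/4)
3. K is the midpoint of CB ⇒ K = (1/2, 0)
4. S lies on line CM with CS:SM = 3:2 ⇒ S = (2/5, 3/20)
5. H lies on line KJ with KH:HJ = 3:4 ⇒ H = (2/7, 3/7)
6. V is the centroid of triangle HMS ⇒ V = (8/35, 29/105)
through V parallel to KJ: direction (-1/2, 1); meets BC at L = (11/30, 0)
L = B + t·(C−B) with t = 11/30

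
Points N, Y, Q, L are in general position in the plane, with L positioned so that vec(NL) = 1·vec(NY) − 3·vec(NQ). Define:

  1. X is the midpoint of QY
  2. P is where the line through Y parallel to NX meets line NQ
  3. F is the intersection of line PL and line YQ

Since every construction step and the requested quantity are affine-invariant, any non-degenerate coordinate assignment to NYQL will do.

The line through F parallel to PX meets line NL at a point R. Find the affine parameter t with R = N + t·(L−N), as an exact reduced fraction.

t = -3/2

Choose coordinates N = (0, 0), Y = (1, 0), Q = (0, 1), L = (1, -3).
1. X is the midpoint of QY ⇒ X = (1/2, 1/2)
2. P is where the line through Y parallel to NX meets line NQ ⇒ P = (0, -1)
3. F is the intersection of line PL and line YQ ⇒ F = (-2, 3)
through F parallel to PX: direction (1/2, 3/2); meets NL at R = (-3/2, 9/2)
R = N + t·(L−N) with t = -3/2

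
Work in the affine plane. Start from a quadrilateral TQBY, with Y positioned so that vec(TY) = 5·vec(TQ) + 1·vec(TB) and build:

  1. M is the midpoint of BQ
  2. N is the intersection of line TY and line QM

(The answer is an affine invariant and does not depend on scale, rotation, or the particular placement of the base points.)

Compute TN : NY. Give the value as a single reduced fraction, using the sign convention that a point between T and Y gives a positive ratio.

Work in coordinates with T = (0, 0), Q = (1, 0), B = (0, 1), Y = (5, 1).
1. M is the midpoint of BQ ⇒ M = (1/2, 1/2)
2. N is the intersection of line TY and line QM ⇒ N = (5/6, 1/6)
N = T + t·(Y−T) with t = 1/6, so TN:NY = t:(1−t) = 1/6:5/6

TN:NY = 1/5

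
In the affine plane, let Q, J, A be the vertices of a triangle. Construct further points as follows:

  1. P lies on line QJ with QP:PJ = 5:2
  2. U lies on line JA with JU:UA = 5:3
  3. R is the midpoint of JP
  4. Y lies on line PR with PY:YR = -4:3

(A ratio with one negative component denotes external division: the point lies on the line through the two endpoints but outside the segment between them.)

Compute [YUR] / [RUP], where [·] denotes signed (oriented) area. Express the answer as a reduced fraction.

Work in coordinates with Q = (0, 0), J = (1, 0), A = (0, 1).
1. P lies on line QJ with QP:PJ = 5:2 ⇒ P = (5/7, 0)
2. U lies on line JA with JU:UA = 5:3 ⇒ U = (3/8, 5/8)
3. R is the midpoint of JP ⇒ R = (6/7, 0)
4. Y lies on line PR with PY:YR = -4:3 ⇒ Y = (9/7, 0)
2·[YUR] = 15/56, 2·[RUP] = 5/56
[YUR]:[RUP] = 15/56:5/56 = 3

[YUR]:[RUP] = 3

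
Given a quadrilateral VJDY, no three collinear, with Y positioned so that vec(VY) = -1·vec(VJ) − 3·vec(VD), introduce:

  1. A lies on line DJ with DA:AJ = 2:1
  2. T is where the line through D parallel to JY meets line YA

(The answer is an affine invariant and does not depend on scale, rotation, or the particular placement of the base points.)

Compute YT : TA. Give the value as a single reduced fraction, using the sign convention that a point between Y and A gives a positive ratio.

Assign V = (0, 0), J = (1, 0), D = (0, 1), Y = (-1, -3) — the answer is frame-independent, so this choice is without loss of generality.
1. A lies on line DJ with DA:AJ = 2:1 ⇒ A = (2/3, 1/3)
2. T is where the line through D parallel to JY meets line YA ⇒ T = (4, 7)
T = Y + t·(A−Y) with t = 3, so YT:TA = t:(1−t) = 3:-2

YT:TA = -3/2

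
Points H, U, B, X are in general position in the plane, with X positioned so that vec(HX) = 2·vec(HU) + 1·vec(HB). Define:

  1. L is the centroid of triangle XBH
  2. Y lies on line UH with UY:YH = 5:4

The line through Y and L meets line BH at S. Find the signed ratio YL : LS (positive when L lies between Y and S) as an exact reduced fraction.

Choose coordinates H = (0, 0), U = (1, 0), B = (0, 1), X = (2, 1).
1. L is the centroid of triangle XBH ⇒ L = (2/3, 2/3)
2. Y lies on line UH with UY:YH = 5:4 ⇒ Y = (4/9, 0)
line YL meets BH at S = (0, -4/3)
L = Y + t·(S−Y) with t = -1/2, so YL:LS = -1/2:3/2

YL:LS = -1/3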